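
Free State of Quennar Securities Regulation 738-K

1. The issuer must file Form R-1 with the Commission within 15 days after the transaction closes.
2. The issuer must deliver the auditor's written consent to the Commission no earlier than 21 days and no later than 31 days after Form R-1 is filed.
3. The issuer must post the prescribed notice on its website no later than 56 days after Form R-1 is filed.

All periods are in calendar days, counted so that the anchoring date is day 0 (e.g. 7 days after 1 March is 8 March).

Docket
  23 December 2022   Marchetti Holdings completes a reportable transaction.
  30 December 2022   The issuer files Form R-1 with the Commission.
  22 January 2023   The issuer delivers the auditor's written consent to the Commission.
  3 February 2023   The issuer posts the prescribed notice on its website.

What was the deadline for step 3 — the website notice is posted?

24 February 2023

Step 3 runs from 30 December 2022, when Form R-1 is filed. 56 days after 30 December 2022 is 24 February 2023.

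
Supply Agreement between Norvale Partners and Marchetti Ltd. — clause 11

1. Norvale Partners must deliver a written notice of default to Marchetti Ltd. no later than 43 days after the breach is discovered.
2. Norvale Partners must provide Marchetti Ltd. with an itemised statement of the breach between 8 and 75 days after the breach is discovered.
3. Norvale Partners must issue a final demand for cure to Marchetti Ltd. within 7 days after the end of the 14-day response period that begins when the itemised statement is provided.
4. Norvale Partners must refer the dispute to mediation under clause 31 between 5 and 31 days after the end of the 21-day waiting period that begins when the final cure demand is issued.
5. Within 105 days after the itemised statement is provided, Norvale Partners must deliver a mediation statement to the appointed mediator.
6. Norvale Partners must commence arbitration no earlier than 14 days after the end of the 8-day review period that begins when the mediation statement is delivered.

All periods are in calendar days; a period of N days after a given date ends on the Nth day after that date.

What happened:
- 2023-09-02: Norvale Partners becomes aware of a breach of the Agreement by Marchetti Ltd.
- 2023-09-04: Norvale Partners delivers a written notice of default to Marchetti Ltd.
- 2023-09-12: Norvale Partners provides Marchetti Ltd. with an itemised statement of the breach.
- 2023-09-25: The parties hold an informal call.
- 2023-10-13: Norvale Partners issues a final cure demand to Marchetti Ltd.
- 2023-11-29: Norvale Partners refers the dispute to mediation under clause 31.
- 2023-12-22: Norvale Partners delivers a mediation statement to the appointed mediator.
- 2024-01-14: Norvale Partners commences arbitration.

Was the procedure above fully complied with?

No

Step 1 — counting 43 days from 2023-09-02 (when the breach is discovered) gives a deadline of 2023-10-15; 2023-09-04 is within that limit.
Step 2 — 8 and 75 days from 2023-09-02 (when the breach is discovered) are 2023-09-10 and 2023-11-16 respectively; done 2023-09-12, which is between those dates.
Step 3 — counting 7 days from 2023-09-26 (end of the 14-day response period, which began when the itemised statement is provided on 2023-09-12) gives a deadline of 2023-10-03; not done until 2023-10-13, 10 days after the deadline.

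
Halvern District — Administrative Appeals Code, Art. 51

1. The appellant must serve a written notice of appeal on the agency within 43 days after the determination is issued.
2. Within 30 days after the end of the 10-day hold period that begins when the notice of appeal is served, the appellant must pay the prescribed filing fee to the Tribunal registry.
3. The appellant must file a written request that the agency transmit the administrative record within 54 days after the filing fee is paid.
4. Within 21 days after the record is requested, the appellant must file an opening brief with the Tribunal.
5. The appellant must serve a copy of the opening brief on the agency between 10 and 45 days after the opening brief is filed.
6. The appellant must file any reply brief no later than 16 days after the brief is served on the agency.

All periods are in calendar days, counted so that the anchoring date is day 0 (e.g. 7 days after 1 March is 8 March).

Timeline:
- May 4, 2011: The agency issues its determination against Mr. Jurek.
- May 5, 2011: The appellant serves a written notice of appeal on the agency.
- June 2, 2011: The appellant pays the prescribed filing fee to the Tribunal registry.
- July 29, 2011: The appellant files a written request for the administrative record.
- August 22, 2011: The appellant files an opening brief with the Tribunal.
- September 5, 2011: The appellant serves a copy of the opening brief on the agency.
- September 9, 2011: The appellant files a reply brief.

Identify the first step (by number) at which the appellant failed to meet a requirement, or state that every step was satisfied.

Step 1 — counting 43 days from May 4, 2011 (when the determination is issued) gives a deadline of June 16, 2011; done May 5, 2011 — timely.
Step 2 — counting 30 days from May 15, 2011 (end of the 10-day hold period, which began when the notice of appeal is served on May 5, 2011) gives a deadline of June 14, 2011; completed June 2, 2011, before the deadline.
Step 3 — counting 54 days from June 2, 2011 (when the filing fee is paid) gives a deadline of July 26, 2011; not done until July 29, 2011, 3 days after the deadline.

Step 3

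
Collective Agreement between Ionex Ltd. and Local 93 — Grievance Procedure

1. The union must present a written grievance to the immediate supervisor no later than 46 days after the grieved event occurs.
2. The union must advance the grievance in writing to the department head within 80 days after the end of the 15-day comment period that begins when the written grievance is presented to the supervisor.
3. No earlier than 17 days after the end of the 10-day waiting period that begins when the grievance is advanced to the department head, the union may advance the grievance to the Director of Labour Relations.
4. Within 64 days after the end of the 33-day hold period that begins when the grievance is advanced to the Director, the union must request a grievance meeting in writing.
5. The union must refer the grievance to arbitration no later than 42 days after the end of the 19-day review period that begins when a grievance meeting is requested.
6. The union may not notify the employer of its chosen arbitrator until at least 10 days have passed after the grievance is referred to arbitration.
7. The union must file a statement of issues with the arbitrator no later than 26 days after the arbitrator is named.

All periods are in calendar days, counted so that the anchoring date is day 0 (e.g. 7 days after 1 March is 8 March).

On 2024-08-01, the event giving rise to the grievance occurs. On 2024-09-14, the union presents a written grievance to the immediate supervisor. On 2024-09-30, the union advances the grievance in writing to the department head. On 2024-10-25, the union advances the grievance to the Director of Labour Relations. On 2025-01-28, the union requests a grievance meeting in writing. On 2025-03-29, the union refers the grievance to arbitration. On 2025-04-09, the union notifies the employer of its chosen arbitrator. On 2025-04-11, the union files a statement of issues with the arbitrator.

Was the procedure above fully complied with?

No

Step 1: 46 days after 2024-08-01 (when the grieved event occurs) is 2024-09-16; 2024-09-14 is within that limit.
Step 2: 80 days after 2024-09-29 (end of the 15-day comment period, which began when the written grievance is presented to the supervisor on 2024-09-14) is 2024-12-18; completed 2024-09-30, before the deadline.
Step 3: the earliest permitted date is 17 days after 2024-10-10 (end of the 10-day waiting period, which began when the grievance is advanced to the department head on 2024-09-30), i.e. 2024-10-27; 2024-10-25 is 2 days before the earliest permitted date.
That is the first point of non-compliance.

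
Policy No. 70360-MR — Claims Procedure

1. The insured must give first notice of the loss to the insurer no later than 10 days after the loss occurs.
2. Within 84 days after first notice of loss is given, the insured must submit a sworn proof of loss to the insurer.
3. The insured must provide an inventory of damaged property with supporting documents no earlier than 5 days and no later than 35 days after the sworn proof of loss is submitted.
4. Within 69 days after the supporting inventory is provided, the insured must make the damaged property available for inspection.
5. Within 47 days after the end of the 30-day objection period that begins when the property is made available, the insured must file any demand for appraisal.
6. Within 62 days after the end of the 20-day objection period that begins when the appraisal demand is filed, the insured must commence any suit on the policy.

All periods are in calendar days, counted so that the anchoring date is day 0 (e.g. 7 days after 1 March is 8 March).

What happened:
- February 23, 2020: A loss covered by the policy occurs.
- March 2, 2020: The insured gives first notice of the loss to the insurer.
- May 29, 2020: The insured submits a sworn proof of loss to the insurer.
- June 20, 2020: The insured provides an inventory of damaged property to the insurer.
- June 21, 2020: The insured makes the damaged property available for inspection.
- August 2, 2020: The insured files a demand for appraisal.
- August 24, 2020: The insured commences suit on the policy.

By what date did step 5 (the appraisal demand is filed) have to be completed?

The property is made available on June 21, 2020; the 30-day objection period therefore ends July 21, 2020, and step 5 runs from that date. 47 days after July 21, 2020 is September 6, 2020.

September 6, 2020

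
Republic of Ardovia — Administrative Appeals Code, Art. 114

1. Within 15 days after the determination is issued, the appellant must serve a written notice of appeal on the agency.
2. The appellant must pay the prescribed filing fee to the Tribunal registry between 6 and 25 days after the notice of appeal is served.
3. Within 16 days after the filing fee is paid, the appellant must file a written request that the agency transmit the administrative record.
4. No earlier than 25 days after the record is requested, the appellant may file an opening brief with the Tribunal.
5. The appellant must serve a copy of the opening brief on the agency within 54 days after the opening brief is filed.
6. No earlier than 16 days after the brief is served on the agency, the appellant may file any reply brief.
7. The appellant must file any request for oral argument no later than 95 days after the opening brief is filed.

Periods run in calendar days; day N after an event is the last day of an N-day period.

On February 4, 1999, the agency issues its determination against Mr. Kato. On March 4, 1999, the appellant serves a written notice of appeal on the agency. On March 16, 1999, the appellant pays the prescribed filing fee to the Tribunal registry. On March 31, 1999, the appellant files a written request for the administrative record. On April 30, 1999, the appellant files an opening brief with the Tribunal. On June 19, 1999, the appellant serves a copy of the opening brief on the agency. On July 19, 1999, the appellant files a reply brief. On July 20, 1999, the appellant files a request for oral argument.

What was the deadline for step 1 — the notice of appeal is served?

February 19, 1999

Step 1 runs from February 4, 1999, when the determination is issued. 15 days after February 4, 1999 is February 19, 1999.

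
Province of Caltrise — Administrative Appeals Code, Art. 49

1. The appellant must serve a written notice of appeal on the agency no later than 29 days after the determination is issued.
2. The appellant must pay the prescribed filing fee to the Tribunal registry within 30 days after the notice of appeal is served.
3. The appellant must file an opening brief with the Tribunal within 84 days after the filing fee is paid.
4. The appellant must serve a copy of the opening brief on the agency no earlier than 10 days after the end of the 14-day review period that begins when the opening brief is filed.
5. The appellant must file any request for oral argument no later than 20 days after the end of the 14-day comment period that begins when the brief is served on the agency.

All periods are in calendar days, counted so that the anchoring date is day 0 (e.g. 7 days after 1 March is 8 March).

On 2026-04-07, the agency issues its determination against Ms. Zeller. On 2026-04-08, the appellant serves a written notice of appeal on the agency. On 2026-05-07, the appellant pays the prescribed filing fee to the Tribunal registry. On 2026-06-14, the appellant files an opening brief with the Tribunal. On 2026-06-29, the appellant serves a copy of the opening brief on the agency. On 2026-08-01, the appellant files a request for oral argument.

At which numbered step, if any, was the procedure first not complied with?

Step 4

Step 1: 29 days after 2026-04-07 (when the determination is issued) is 2026-05-06; done 2026-04-08 — timely.
Step 2: 30 days after 2026-04-08 (when the notice of appeal is served) is 2026-05-08; 2026-05-07 is within that limit.
Step 3: 84 days after 2026-05-07 (when the filing fee is paid) is 2026-07-30; done 2026-06-14 — timely.
Step 4: the earliest permitted date is 10 days after 2026-06-28 (end of the 14-day review period, which began when the opening brief is filed on 2026-06-14), i.e. 2026-07-08; acted on 2026-06-29, 9 days prematurely.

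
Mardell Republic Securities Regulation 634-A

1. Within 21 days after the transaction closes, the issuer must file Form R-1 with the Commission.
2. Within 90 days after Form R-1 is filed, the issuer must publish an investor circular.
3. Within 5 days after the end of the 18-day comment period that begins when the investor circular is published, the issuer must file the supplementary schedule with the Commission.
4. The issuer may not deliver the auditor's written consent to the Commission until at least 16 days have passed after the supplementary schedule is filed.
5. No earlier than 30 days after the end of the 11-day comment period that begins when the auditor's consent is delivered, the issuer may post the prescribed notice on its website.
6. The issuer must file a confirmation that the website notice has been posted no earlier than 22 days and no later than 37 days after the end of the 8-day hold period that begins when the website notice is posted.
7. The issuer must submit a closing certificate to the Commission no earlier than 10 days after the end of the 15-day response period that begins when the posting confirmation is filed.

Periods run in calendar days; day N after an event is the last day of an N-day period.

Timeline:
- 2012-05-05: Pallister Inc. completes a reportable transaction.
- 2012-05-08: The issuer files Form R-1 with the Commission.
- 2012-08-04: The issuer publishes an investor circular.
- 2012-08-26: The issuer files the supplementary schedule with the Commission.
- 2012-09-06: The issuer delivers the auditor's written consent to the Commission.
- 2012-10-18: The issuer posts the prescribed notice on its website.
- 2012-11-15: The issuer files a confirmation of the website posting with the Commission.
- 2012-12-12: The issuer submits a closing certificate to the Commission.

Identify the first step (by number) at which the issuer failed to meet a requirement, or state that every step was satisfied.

Step 1 — counting 21 days from 2012-05-05 (when the transaction closes) gives a deadline of 2012-05-26; completed 2012-05-08, before the deadline.
Step 2 — counting 90 days from 2012-05-08 (when Form R-1 is filed) gives a deadline of 2012-08-06; 2012-08-04 is within that limit.
Step 3 — counting 5 days from 2012-08-22 (end of the 18-day comment period, which began when the investor circular is published on 2012-08-04) gives a deadline of 2012-08-27; 2012-08-26 is within that limit.
Step 4 — must wait 16 days from 2012-08-26 (when the supplementary schedule is filed), so not before 2012-09-11; acted on 2012-09-06, 5 days prematurely.
Later steps need not be reached.

Step 4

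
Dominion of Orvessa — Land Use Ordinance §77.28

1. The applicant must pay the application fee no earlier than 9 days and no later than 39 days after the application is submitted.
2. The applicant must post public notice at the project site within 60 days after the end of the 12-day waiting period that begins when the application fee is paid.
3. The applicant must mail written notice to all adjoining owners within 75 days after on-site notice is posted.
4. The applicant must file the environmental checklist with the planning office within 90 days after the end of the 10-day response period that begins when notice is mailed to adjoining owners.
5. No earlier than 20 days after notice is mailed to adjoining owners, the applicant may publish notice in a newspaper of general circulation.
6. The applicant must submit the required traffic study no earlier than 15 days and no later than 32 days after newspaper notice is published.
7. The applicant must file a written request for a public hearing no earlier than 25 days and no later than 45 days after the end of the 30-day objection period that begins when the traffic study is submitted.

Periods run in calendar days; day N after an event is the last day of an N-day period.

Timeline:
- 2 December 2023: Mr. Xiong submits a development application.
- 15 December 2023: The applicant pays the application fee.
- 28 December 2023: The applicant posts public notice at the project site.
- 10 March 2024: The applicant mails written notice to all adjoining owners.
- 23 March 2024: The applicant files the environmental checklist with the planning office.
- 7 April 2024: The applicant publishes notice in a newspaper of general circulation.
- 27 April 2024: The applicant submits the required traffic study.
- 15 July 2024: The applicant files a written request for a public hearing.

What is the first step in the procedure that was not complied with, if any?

Step 7

Step 1 — 9 and 39 days from 2 December 2023 (when the application is submitted) are 11 December 2023 and 10 January 2024 respectively; 15 December 2023 falls inside that range.
Step 2 — counting 60 days from 27 December 2023 (end of the 12-day waiting period, which began when the application fee is paid on 15 December 2023) gives a deadline of 25 February 2024; completed 28 December 2023, before the deadline.
Step 3 — counting 75 days from 28 December 2023 (when on-site notice is posted) gives a deadline of 12 March 2024; completed 10 March 2024, before the deadline.
Step 4 — counting 90 days from 20 March 2024 (end of the 10-day response period, which began when notice is mailed to adjoining owners on 10 March 2024) gives a deadline of 18 June 2024; done 23 March 2024 — timely.
Step 5 — must wait 20 days from 10 March 2024 (when notice is mailed to adjoining owners), so not before 30 March 2024; done 7 April 2024 — permitted.
Step 6 — 15 and 32 days from 7 April 2024 (when newspaper notice is published) are 22 April 2024 and 9 May 2024 respectively; 27 April 2024 falls inside that range.
Step 7 — 25 and 45 days from 27 May 2024 (end of the 30-day objection period, which began when the traffic study is submitted on 27 April 2024) are 21 June 2024 and 11 July 2024 respectively; done 15 July 2024 — 4 days after the window closed.
The analysis stops there.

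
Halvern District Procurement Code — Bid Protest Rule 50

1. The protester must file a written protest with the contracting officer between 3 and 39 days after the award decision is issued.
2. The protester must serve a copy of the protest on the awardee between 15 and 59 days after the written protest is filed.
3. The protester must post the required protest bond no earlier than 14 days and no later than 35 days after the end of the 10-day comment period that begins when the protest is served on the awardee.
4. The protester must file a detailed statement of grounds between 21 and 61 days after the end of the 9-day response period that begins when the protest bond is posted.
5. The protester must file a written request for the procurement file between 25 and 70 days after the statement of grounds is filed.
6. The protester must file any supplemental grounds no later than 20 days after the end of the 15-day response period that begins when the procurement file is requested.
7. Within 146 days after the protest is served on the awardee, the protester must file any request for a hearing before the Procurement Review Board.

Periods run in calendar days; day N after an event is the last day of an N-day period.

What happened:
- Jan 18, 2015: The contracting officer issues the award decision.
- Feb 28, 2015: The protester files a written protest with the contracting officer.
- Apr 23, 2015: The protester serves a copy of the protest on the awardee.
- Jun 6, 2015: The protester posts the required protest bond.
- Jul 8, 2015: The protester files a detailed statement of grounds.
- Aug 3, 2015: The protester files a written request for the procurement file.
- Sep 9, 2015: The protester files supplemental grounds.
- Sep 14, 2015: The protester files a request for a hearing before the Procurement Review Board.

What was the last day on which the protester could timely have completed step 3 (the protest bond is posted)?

Jun 7, 2015

The protest is served on the awardee on Apr 23, 2015; the 10-day comment period therefore ends May 3, 2015, and step 3 runs from that date. The window is 14–35 days after May 3, 2015; it closes on Jun 7, 2015.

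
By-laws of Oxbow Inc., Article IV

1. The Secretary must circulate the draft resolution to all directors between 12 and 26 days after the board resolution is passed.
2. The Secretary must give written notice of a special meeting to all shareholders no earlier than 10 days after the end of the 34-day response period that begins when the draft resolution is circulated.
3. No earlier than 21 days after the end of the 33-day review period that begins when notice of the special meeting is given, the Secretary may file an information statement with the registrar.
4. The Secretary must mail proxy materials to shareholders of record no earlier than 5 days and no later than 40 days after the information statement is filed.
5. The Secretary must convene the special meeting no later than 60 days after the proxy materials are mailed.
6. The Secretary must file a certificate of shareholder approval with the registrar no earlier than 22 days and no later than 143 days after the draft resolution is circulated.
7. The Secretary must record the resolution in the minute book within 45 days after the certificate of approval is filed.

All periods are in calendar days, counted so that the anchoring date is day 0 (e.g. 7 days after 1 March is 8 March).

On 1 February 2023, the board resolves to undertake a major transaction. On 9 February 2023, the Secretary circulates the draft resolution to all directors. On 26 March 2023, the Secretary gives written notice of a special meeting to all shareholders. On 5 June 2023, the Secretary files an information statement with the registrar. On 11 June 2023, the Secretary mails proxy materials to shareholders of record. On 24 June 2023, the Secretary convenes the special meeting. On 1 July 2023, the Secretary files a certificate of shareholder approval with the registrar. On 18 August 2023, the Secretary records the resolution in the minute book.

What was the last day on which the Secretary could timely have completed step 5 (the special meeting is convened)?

Step 5 runs from 11 June 2023, when the proxy materials are mailed. 60 days after 11 June 2023 is 10 August 2023.

10 August 2023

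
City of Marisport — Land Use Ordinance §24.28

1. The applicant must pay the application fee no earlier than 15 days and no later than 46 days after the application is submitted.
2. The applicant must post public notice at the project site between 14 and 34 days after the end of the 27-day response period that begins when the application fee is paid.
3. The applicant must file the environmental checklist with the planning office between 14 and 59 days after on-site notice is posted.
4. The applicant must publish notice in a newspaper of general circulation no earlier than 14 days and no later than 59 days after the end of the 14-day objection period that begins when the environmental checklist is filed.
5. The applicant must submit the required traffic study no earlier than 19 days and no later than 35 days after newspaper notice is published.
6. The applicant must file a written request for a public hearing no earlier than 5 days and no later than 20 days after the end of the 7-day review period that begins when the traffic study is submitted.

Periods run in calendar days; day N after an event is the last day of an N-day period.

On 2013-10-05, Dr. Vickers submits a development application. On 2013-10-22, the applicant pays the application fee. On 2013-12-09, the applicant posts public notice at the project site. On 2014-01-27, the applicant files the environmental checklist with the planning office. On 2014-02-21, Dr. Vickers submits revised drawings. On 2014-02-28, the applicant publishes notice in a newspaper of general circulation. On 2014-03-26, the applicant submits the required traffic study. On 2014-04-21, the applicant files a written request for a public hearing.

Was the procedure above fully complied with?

Yes

Step 1: the window is 15–46 days after 2013-10-05 (when the application is submitted), so 2013-10-20 through 2013-11-20; 2013-10-22 falls inside that range.
Step 2: the window is 14–34 days after 2013-11-18 (end of the 27-day response period, which began when the application fee is paid on 2013-10-22), so 2013-12-02 through 2013-12-22; 2013-12-09 falls inside that range.
Step 3: the window is 14–59 days after 2013-12-09 (when on-site notice is posted), so 2013-12-23 through 2014-02-06; done 2014-01-27, which is between those dates.
Step 4: the window is 14–59 days after 2014-02-10 (end of the 14-day objection period, which began when the environmental checklist is filed on 2014-01-27), so 2014-02-24 through 2014-04-10; done 2014-02-28, which is between those dates.
Step 5: the window is 19–35 days after 2014-02-28 (when newspaper notice is published), so 2014-03-19 through 2014-04-04; 2014-03-26 falls inside that range.
Step 6: the window is 5–20 days after 2014-04-02 (end of the 7-day review period, which began when the traffic study is submitted on 2014-03-26), so 2014-04-07 through 2014-04-22; 2014-04-21 falls inside that range.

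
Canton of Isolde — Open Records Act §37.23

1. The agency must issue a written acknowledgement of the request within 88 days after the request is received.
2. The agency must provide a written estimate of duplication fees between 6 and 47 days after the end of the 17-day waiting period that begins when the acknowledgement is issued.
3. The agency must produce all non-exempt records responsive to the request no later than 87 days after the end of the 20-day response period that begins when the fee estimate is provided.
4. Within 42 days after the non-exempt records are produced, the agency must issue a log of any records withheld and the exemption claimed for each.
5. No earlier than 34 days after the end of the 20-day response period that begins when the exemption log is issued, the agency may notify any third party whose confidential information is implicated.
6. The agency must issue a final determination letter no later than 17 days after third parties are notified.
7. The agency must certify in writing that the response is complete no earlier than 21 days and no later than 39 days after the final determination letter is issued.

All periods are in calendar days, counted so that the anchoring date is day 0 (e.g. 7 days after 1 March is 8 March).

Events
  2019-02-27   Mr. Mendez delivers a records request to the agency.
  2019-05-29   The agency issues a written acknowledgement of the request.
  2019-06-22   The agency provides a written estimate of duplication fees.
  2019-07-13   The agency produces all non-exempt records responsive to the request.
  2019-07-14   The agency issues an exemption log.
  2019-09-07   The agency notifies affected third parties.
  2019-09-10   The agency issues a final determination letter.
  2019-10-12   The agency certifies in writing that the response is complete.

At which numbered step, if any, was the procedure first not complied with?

Step 1

(1) due by 2019-02-27 + 88 days = 2019-05-26; not done until 2019-05-29, 3 days after the deadline.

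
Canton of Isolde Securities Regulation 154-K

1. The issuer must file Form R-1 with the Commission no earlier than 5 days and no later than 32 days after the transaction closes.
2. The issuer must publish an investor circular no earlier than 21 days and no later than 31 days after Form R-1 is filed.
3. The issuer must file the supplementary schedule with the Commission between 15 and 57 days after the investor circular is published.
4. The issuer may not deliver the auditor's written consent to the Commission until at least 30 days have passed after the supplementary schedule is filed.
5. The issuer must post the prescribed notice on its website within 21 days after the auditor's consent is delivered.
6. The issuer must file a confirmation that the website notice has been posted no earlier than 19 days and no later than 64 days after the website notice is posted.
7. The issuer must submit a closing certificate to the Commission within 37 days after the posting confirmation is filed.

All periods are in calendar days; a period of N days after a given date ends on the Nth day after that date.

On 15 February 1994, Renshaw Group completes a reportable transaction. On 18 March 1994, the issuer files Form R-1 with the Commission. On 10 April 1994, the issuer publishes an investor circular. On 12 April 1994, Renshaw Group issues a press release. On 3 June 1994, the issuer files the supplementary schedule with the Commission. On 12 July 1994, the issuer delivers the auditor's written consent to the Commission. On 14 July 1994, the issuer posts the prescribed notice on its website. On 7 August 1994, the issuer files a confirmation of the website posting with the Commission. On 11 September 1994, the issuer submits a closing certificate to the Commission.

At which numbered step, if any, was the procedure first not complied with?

Step 1: the window is 5–32 days after 15 February 1994 (when the transaction closes), so 20 February 1994 through 19 March 1994; done 18 March 1994, which is between those dates.
Step 2: the window is 21–31 days after 18 March 1994 (when Form R-1 is filed), so 8 April 1994 through 18 April 1994; 10 April 1994 falls inside that range.
Step 3: the window is 15–57 days after 10 April 1994 (when the investor circular is published), so 25 April 1994 through 6 June 1994; done 3 June 1994, which is between those dates.
Step 4: the earliest permitted date is 30 days after 3 June 1994 (when the supplementary schedule is filed), i.e. 3 July 1994; done 12 July 1994, after the minimum wait.
Step 5: 21 days after 12 July 1994 (when the auditor's consent is delivered) is 2 August 1994; done 14 July 1994 — timely.
Step 6: the window is 19–64 days after 14 July 1994 (when the website notice is posted), so 2 August 1994 through 16 September 1994; done 7 August 1994, which is between those dates.
Step 7: 37 days after 7 August 1994 (when the posting confirmation is filed) is 13 September 1994; 11 September 1994 is within that limit.

None — every step was satisfied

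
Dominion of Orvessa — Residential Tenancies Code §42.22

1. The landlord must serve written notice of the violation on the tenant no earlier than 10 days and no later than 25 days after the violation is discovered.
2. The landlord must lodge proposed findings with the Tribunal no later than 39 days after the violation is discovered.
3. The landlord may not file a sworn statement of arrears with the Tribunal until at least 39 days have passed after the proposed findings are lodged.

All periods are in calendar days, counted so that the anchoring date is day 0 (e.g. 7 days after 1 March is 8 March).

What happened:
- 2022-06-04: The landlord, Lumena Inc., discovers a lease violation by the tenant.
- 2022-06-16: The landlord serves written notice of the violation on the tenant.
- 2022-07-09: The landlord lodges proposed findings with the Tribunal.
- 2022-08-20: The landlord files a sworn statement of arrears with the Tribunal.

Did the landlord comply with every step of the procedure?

Step 1 — 10 and 25 days from 2022-06-04 (when the violation is discovered) are 2022-06-14 and 2022-06-29 respectively; 2022-06-16 falls inside that range.
Step 2 — counting 39 days from 2022-06-04 (when the violation is discovered) gives a deadline of 2022-07-13; 2022-07-09 is within that limit.
Step 3 — must wait 39 days from 2022-07-09 (when the proposed findings are lodged), so not before 2022-08-17; done 2022-08-20 — permitted.

Yes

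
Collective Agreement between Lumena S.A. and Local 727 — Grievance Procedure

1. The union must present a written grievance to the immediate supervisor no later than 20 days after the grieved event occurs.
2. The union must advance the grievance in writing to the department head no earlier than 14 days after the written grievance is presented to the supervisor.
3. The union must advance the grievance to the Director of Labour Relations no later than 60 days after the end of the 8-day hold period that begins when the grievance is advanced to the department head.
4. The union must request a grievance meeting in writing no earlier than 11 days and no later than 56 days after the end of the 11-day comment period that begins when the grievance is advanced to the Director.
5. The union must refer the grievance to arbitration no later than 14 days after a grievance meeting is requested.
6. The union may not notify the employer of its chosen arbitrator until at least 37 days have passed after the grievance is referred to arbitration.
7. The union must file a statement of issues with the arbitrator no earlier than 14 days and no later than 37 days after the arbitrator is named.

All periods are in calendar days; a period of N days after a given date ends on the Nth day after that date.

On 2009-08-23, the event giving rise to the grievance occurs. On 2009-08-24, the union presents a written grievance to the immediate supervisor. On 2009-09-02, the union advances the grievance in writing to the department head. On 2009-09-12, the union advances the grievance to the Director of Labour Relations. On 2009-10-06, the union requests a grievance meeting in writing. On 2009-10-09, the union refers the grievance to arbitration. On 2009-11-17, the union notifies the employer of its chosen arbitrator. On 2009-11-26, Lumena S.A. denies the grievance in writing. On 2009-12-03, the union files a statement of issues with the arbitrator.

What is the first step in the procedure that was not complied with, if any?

Step 2

Step 1 — counting 20 days from 2009-08-23 (when the grieved event occurs) gives a deadline of 2009-09-12; done 2009-08-24 — timely.
Step 2 — must wait 14 days from 2009-08-24 (when the written grievance is presented to the supervisor), so not before 2009-09-07; 2009-09-02 is 5 days before the earliest permitted date.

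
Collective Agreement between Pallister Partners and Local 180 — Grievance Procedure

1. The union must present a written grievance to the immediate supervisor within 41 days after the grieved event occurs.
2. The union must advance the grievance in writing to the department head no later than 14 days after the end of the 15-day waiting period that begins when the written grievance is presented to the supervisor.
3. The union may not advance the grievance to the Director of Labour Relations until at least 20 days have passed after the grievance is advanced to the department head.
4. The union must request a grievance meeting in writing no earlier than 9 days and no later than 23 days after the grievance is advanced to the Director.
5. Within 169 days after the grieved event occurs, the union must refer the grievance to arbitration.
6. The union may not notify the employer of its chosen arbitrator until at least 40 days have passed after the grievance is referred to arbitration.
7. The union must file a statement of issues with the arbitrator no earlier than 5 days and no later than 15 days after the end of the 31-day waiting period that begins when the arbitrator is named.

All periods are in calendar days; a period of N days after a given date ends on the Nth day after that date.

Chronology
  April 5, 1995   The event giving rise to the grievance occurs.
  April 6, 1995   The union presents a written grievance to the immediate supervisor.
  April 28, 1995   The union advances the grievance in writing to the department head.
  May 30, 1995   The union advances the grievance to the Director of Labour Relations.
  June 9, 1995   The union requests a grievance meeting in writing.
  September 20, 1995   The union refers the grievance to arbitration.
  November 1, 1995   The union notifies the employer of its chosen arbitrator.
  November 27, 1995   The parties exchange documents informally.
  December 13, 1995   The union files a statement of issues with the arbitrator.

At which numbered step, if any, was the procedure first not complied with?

Step 1: 41 days after April 5, 1995 (when the grieved event occurs) is May 16, 1995; April 6, 1995 is within that limit.
Step 2: 14 days after April 21, 1995 (end of the 15-day waiting period, which began when the written grievance is presented to the supervisor on April 6, 1995) is May 5, 1995; April 28, 1995 is within that limit.
Step 3: the earliest permitted date is 20 days after April 28, 1995 (when the grievance is advanced to the department head), i.e. May 18, 1995; May 30, 1995 is on or after that date.
Step 4: the window is 9–23 days after May 30, 1995 (when the grievance is advanced to the Director), so June 8, 1995 through June 22, 1995; June 9, 1995 falls inside that range.
Step 5: 169 days after April 5, 1995 (when the grieved event occurs) is September 21, 1995; completed September 20, 1995, before the deadline.
Step 6: the earliest permitted date is 40 days after September 20, 1995 (when the grievance is referred to arbitration), i.e. October 30, 1995; done November 1, 1995 — permitted.
Step 7: the window is 5–15 days after December 2, 1995 (end of the 31-day waiting period, which began when the arbitrator is named on November 1, 1995), so December 7, 1995 through December 17, 1995; done December 13, 1995 — within the window.

None — every step was satisfied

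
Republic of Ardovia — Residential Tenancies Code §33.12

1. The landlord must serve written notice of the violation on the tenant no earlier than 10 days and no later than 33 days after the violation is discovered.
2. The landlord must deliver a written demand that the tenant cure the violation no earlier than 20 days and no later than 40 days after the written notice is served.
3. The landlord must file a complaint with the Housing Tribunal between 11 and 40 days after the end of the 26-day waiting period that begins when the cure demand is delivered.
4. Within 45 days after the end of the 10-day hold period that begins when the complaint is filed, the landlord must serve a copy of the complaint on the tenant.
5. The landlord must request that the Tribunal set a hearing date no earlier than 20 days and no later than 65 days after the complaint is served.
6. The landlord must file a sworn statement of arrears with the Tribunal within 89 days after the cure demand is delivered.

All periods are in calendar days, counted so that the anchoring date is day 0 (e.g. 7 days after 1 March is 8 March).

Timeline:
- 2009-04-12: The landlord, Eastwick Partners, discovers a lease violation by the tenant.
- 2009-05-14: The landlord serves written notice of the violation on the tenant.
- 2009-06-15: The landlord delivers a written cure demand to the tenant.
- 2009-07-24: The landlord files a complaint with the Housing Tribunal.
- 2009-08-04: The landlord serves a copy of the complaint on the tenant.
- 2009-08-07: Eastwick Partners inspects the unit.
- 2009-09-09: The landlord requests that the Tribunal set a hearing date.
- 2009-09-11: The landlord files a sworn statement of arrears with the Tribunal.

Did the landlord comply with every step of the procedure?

Yes

Step 1 — 10 and 33 days from 2009-04-12 (when the violation is discovered) are 2009-04-22 and 2009-05-15 respectively; 2009-05-14 falls inside that range.
Step 2 — 20 and 40 days from 2009-05-14 (when the written notice is served) are 2009-06-03 and 2009-06-23 respectively; done 2009-06-15, which is between those dates.
Step 3 — 11 and 40 days from 2009-07-11 (end of the 26-day waiting period, which began when the cure demand is delivered on 2009-06-15) are 2009-07-22 and 2009-08-20 respectively; done 2009-07-24 — within the window.
Step 4 — counting 45 days from 2009-08-03 (end of the 10-day hold period, which began when the complaint is filed on 2009-07-24) gives a deadline of 2009-09-17; completed 2009-08-04, before the deadline.
Step 5 — 20 and 65 days from 2009-08-04 (when the complaint is served) are 2009-08-24 and 2009-10-08 respectively; 2009-09-09 falls inside that range.
Step 6 — counting 89 days from 2009-06-15 (when the cure demand is delivered) gives a deadline of 2009-09-12; 2009-09-11 is within that limit.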